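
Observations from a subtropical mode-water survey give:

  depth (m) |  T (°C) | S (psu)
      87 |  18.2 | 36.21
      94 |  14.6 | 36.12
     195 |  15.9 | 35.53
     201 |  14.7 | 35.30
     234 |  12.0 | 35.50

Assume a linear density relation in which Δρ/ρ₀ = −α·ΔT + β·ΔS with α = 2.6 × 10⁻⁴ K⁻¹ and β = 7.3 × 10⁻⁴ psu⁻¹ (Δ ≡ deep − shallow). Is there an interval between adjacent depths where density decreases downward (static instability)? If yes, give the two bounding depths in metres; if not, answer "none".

94–195 m

Evaluate Δρ/ρ₀ = −αΔT + βΔS across each adjacent pair:
  87–94 m: −αΔT+βΔS = −(2.6 × 10⁻⁴)(-3.6)+(7.3 × 10⁻⁴)(-0.09) = 8.7 × 10⁻⁴ → stable
  94–195 m: −αΔT+βΔS = −(2.6 × 10⁻⁴)(+1.3)+(7.3 × 10⁻⁴)(-0.59) = -7.7 × 10⁻⁴ → UNSTABLE
  195–201 m: −αΔT+βΔS = −(2.6 × 10⁻⁴)(-1.2)+(7.3 × 10⁻⁴)(-0.23) = 1.4 × 10⁻⁴ → stable
  201–234 m: −αΔT+βΔS = −(2.6 × 10⁻⁴)(-2.7)+(7.3 × 10⁻⁴)(+0.20) = 8.5 × 10⁻⁴ → stable
The 94–195 m interval has Δρ < 0: lighter water underlies denser water.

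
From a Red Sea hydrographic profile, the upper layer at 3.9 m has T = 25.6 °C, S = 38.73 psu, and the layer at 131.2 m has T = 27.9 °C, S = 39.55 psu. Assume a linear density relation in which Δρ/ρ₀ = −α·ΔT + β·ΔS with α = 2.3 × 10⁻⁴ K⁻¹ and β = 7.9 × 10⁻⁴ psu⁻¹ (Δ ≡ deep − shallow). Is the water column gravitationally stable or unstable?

ΔT = 27.9 − 25.6 = +2.3 K and ΔS = 39.55 − 38.73 = +0.82 psu (deep − shallow).
−αΔT = -5.29 × 10⁻⁴; βΔS = 6.478 × 10⁻⁴; sum Δρ/ρ₀ = 1.188 × 10⁻⁴.
Δρ/ρ₀ > 0, so Δρ > 0: deeper water is denser → statically stable.

stable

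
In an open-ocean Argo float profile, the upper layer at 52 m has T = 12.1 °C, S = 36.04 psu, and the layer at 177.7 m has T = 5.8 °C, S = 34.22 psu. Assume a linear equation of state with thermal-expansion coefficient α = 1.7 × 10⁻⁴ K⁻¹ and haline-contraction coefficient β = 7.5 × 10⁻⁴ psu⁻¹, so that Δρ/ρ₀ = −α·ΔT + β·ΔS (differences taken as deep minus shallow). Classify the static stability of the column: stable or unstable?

unstable

ΔT = 5.8 − 12.1 = -6.3 K and ΔS = 34.22 − 36.04 = -1.82 psu (deep − shallow).
−αΔT = 1.071 × 10⁻³; βΔS = -1.365 × 10⁻³; sum Δρ/ρ₀ = -2.94 × 10⁻⁴.
Δρ/ρ₀ < 0, so Δρ < 0: deeper water is lighter → statically unstable; the column would overturn.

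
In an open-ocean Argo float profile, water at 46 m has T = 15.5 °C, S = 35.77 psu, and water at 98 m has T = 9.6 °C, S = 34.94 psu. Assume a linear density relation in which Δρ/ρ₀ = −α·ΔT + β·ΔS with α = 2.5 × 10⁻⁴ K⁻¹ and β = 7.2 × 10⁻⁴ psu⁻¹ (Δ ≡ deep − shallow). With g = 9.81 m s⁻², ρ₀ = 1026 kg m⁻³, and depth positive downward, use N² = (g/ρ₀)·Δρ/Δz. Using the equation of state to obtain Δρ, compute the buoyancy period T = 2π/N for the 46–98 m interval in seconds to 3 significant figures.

ΔT = -5.9 K, ΔS = -0.83 psu (deep − shallow).
Δρ/ρ₀ = −αΔT + βΔS = 1.475 × 10⁻³ − 5.976 × 10⁻⁴ = 8.774 × 10⁻⁴, so Δρ ≈ 0.9002 kg m⁻³.
N² = (g/ρ₀)·Δρ/Δz = g·(Δρ/ρ₀)/Δz = 9.81 × 8.774 × 10⁻⁴ / 52 = 1.6552 × 10⁻⁴ s⁻².
N = √(1.6552 × 10⁻⁴) = 0.012865 rad s⁻¹ → T = 2π/N = 488.39 s ≈ 488 s.

488 s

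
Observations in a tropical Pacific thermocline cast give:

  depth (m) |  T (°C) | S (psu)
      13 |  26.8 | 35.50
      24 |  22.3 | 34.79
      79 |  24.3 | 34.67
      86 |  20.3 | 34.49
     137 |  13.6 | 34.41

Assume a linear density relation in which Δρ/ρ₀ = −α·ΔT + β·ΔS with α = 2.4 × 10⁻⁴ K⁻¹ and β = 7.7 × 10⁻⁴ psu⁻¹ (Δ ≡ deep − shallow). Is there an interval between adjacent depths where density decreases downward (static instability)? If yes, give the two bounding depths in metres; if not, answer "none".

Evaluate Δρ/ρ₀ = −αΔT + βΔS across each adjacent pair:
  13–24 m: −αΔT+βΔS = −(2.4 × 10⁻⁴)(-4.5)+(7.7 × 10⁻⁴)(-0.71) = 5.3 × 10⁻⁴ → stable
  24–79 m: −αΔT+βΔS = −(2.4 × 10⁻⁴)(+2.0)+(7.7 × 10⁻⁴)(-0.12) = -5.7 × 10⁻⁴ → UNSTABLE
  79–86 m: −αΔT+βΔS = −(2.4 × 10⁻⁴)(-4.0)+(7.7 × 10⁻⁴)(-0.18) = 8.2 × 10⁻⁴ → stable
  86–137 m: −αΔT+βΔS = −(2.4 × 10⁻⁴)(-6.7)+(7.7 × 10⁻⁴)(-0.08) = 1.5 × 10⁻³ → stable
The 24–79 m interval has Δρ < 0: lighter water underlies denser water.

24–79 m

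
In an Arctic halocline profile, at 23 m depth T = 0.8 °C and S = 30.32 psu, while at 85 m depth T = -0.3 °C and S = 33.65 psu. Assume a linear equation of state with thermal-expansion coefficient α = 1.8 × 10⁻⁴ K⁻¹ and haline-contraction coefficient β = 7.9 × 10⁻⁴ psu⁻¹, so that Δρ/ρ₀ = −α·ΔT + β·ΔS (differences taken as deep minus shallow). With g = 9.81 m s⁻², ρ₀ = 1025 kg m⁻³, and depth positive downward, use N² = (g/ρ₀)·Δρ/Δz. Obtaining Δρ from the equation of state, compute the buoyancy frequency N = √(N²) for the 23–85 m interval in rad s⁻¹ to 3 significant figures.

ΔT = -1.1 K, ΔS = +3.33 psu (deep − shallow).
Δρ/ρ₀ = −αΔT + βΔS = 1.98 × 10⁻⁴ + 2.6307 × 10⁻³ = 2.8287 × 10⁻³, so Δρ ≈ 2.899 kg m⁻³.
N² = (g/ρ₀)·Δρ/Δz = g·(Δρ/ρ₀)/Δz = 9.81 × 2.8287 × 10⁻³ / 62 = 4.4757 × 10⁻⁴ s⁻².
N = √(4.4757 × 10⁻⁴) = 0.021156 rad s⁻¹ ≈ 0.0212 rad s⁻¹.

0.0212 rad s⁻¹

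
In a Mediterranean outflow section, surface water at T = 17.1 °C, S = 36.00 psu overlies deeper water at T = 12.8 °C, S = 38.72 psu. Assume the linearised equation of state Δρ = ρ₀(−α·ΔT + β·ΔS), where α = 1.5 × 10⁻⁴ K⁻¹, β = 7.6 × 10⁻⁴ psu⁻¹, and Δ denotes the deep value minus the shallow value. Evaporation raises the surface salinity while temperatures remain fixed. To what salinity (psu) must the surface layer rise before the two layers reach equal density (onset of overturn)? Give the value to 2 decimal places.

39.57 psu

Neutral buoyancy requires −α(T_deep − T_surf) + β(S_deep − S_surf′) = 0.
S_surf′ = S_deep − (α/β)·ΔT = 38.72 − (1.5 × 10⁻⁴/7.6 × 10⁻⁴)·(-4.3) = 39.5687 psu.
Increase required: 39.5687 − 36.00 = 3.5687 psu.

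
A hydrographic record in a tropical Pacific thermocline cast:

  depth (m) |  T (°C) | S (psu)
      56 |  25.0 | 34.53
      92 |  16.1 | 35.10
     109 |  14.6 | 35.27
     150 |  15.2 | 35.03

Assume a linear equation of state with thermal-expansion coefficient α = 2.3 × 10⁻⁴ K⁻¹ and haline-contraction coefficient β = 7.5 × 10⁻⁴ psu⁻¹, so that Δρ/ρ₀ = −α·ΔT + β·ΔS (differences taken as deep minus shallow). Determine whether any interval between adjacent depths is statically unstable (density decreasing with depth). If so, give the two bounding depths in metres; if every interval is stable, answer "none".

109–150 m

Evaluate Δρ/ρ₀ = −αΔT + βΔS across each adjacent pair:
  56–92 m: −αΔT+βΔS = −(2.3 × 10⁻⁴)(-8.9)+(7.5 × 10⁻⁴)(+0.57) = 2.5 × 10⁻³ → stable
  92–109 m: −αΔT+βΔS = −(2.3 × 10⁻⁴)(-1.5)+(7.5 × 10⁻⁴)(+0.17) = 4.7 × 10⁻⁴ → stable
  109–150 m: −αΔT+βΔS = −(2.3 × 10⁻⁴)(+0.6)+(7.5 × 10⁻⁴)(-0.24) = -3.2 × 10⁻⁴ → UNSTABLE
The 109–150 m interval has Δρ < 0: lighter water underlies denser water.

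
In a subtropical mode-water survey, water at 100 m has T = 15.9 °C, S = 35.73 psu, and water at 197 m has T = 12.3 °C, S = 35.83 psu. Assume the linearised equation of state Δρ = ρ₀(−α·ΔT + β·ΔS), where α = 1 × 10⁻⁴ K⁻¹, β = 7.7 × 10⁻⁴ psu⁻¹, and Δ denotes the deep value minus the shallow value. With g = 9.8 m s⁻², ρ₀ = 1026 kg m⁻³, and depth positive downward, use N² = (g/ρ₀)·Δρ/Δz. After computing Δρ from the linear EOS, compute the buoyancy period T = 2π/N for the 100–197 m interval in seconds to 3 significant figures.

946 s

ΔT = -3.6 K, ΔS = +0.10 psu (deep − shallow).
Δρ/ρ₀ = −αΔT + βΔS = 3.60 × 10⁻⁴ + 7.70 × 10⁻⁵ = 4.37 × 10⁻⁴, so Δρ ≈ 0.4484 kg m⁻³.
N² = (g/ρ₀)·Δρ/Δz = g·(Δρ/ρ₀)/Δz = 9.8 × 4.37 × 10⁻⁴ / 97 = 4.4151 × 10⁻⁵ s⁻².
N = √(4.4151 × 10⁻⁵) = 6.6446 × 10⁻³ rad s⁻¹ → T = 2π/N = 945.61 s ≈ 946 s.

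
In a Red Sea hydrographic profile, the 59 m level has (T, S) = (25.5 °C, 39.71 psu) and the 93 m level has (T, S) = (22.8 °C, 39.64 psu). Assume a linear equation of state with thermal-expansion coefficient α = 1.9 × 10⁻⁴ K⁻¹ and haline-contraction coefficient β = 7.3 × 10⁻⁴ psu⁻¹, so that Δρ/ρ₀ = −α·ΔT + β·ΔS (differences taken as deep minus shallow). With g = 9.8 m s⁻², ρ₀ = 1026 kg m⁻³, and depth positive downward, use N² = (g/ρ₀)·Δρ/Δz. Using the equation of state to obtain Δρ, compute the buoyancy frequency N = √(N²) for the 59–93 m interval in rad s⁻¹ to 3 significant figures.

0.0115 rad s⁻¹

ΔT = -2.7 K, ΔS = -0.07 psu (deep − shallow).
Δρ/ρ₀ = −αΔT + βΔS = 5.13 × 10⁻⁴ − 5.11 × 10⁻⁵ = 4.619 × 10⁻⁴, so Δρ ≈ 0.4739 kg m⁻³.
N² = (g/ρ₀)·Δρ/Δz = g·(Δρ/ρ₀)/Δz = 9.8 × 4.619 × 10⁻⁴ / 34 = 1.3314 × 10⁻⁴ s⁻².
N = √(1.3314 × 10⁻⁴) = 0.011539 rad s⁻¹ ≈ 0.0115 rad s⁻¹.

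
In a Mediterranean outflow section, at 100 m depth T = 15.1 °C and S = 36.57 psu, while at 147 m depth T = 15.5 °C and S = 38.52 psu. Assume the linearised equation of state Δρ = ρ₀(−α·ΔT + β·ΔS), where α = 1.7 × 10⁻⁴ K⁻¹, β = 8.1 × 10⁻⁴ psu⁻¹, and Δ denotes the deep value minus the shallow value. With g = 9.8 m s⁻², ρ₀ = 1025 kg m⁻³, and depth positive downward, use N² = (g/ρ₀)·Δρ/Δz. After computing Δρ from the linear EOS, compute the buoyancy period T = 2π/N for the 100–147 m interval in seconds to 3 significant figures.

354 s

ΔT = +0.4 K, ΔS = +1.95 psu (deep − shallow).
Δρ/ρ₀ = −αΔT + βΔS = -6.80 × 10⁻⁵ + 1.5795 × 10⁻³ = 1.5115 × 10⁻³, so Δρ ≈ 1.549 kg m⁻³.
N² = (g/ρ₀)·Δρ/Δz = g·(Δρ/ρ₀)/Δz = 9.8 × 1.5115 × 10⁻³ / 47 = 3.1516 × 10⁻⁴ s⁻².
N = √(3.1516 × 10⁻⁴) = 0.017753 rad s⁻¹ → T = 2π/N = 353.92 s ≈ 354 s.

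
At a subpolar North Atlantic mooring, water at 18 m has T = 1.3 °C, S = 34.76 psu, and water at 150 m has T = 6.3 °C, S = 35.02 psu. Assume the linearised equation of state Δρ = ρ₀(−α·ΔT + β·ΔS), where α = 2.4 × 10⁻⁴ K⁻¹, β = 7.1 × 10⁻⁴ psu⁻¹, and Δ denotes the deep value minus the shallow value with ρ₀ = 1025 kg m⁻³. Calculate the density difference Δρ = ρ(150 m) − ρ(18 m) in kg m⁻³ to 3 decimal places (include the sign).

ΔT = +5.0 K, ΔS = +0.26 psu (deep − shallow).
Δρ/ρ₀ = −(2.4 × 10⁻⁴)(+5.0) + (7.1 × 10⁻⁴)(+0.26) = -1.0154 × 10⁻³.
Δρ = 1025 × (-1.0154 × 10⁻³) = -1.041 kg m⁻³.
Negative Δρ: lighter below, statically unstable.

-1.041 kg m⁻³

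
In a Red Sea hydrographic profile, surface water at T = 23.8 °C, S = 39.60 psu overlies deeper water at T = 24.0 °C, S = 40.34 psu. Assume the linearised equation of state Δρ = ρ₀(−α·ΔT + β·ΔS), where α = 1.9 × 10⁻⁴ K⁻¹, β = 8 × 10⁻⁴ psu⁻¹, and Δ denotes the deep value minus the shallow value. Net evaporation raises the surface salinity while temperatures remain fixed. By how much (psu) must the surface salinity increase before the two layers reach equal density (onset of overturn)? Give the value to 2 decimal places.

Neutral buoyancy requires −α(T_deep − T_surf) + β(S_deep − S_surf′) = 0.
S_surf′ = S_deep − (α/β)·ΔT = 40.34 − (1.9 × 10⁻⁴/8 × 10⁻⁴)·(+0.2) = 40.2925 psu.
Increase required: 40.2925 − 39.60 = 0.6925 psu.

0.69 psu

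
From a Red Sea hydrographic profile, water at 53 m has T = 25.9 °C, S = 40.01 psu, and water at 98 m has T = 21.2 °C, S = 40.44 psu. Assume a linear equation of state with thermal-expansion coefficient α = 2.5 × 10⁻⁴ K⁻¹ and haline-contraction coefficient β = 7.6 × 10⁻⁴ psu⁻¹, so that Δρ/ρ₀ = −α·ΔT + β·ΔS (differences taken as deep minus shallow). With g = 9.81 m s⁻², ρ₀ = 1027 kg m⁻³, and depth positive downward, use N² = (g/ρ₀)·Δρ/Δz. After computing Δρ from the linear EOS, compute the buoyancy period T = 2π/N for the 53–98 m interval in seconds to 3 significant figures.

347 s

ΔT = -4.7 K, ΔS = +0.43 psu (deep − shallow).
Δρ/ρ₀ = −αΔT + βΔS = 1.175 × 10⁻³ + 3.268 × 10⁻⁴ = 1.5018 × 10⁻³, so Δρ ≈ 1.542 kg m⁻³.
N² = (g/ρ₀)·Δρ/Δz = g·(Δρ/ρ₀)/Δz = 9.81 × 1.5018 × 10⁻³ / 45 = 3.2739 × 10⁻⁴ s⁻².
N = √(3.2739 × 10⁻⁴) = 0.018094 rad s⁻¹ → T = 2π/N = 347.25 s ≈ 347 s.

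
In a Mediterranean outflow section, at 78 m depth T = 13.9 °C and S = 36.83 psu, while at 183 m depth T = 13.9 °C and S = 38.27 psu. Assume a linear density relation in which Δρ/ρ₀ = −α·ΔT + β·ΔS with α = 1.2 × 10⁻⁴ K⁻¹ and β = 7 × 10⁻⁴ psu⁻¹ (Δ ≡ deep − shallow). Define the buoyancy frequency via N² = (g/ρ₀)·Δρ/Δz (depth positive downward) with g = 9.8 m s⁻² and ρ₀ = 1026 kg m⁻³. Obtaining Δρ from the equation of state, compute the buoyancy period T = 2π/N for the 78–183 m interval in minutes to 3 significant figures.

10.8 min

ΔT = +0.0 K, ΔS = +1.44 psu (deep − shallow).
Δρ/ρ₀ = −αΔT + βΔS = 0 + 1.008 × 10⁻³ = 1.008 × 10⁻³, so Δρ ≈ 1.034 kg m⁻³.
N² = (g/ρ₀)·Δρ/Δz = g·(Δρ/ρ₀)/Δz = 9.8 × 1.008 × 10⁻³ / 105 = 9.4080 × 10⁻⁵ s⁻².
N = √(9.4080 × 10⁻⁵) = 9.6995 × 10⁻³ rad s⁻¹ → T = 2π/N = 647.78 s = 10.796 min ≈ 10.8 min.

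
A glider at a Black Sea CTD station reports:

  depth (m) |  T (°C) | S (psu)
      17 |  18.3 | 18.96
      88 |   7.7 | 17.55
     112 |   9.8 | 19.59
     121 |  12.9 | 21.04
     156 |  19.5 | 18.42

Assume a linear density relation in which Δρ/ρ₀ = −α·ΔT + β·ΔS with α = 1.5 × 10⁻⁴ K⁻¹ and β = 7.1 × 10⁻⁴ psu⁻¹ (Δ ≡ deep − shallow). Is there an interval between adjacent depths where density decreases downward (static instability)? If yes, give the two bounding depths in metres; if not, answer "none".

121–156 m

Evaluate Δρ/ρ₀ = −αΔT + βΔS across each adjacent pair:
  17–88 m: −αΔT+βΔS = −(1.5 × 10⁻⁴)(-10.6)+(7.1 × 10⁻⁴)(-1.41) = 5.9 × 10⁻⁴ → stable
  88–112 m: −αΔT+βΔS = −(1.5 × 10⁻⁴)(+2.1)+(7.1 × 10⁻⁴)(+2.04) = 1.1 × 10⁻³ → stable
  112–121 m: −αΔT+βΔS = −(1.5 × 10⁻⁴)(+3.1)+(7.1 × 10⁻⁴)(+1.45) = 5.6 × 10⁻⁴ → stable
  121–156 m: −αΔT+βΔS = −(1.5 × 10⁻⁴)(+6.6)+(7.1 × 10⁻⁴)(-2.62) = -2.9 × 10⁻³ → UNSTABLE
The 121–156 m interval has Δρ < 0: lighter water underlies denser water.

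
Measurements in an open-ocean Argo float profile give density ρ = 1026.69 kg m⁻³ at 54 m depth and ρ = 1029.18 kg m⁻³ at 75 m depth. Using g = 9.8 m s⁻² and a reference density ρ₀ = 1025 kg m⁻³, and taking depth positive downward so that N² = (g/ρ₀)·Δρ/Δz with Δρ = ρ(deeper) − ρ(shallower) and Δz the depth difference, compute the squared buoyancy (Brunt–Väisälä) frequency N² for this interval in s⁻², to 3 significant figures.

Δρ = 1029.18 − 1026.69 = 2.49 kg m⁻³ over Δz = 75 − 54 = 21 m.
N² = (9.8/1025) × (2.49/21) = 1.1337 × 10⁻³ s⁻² ≈ 1.13 × 10⁻³ s⁻².
N² > 0, so the interval is statically stable.

1.13 × 10⁻³ s⁻²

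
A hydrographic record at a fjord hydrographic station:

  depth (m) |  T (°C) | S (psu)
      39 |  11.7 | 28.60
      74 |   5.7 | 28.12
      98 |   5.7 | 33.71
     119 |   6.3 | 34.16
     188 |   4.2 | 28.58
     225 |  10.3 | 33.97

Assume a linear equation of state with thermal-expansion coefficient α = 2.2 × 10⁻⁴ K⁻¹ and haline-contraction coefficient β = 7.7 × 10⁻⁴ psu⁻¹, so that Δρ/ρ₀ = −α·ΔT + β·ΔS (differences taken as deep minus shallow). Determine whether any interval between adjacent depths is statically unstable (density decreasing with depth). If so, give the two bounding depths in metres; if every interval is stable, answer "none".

119–188 m

Evaluate Δρ/ρ₀ = −αΔT + βΔS across each adjacent pair:
  39–74 m: −αΔT+βΔS = −(2.2 × 10⁻⁴)(-6.0)+(7.7 × 10⁻⁴)(-0.48) = 9.5 × 10⁻⁴ → stable
  74–98 m: −αΔT+βΔS = −(2.2 × 10⁻⁴)(+0.0)+(7.7 × 10⁻⁴)(+5.59) = 4.3 × 10⁻³ → stable
  98–119 m: −αΔT+βΔS = −(2.2 × 10⁻⁴)(+0.6)+(7.7 × 10⁻⁴)(+0.45) = 2.1 × 10⁻⁴ → stable
  119–188 m: −αΔT+βΔS = −(2.2 × 10⁻⁴)(-2.1)+(7.7 × 10⁻⁴)(-5.58) = -3.8 × 10⁻³ → UNSTABLE
  188–225 m: −αΔT+βΔS = −(2.2 × 10⁻⁴)(+6.1)+(7.7 × 10⁻⁴)(+5.39) = 2.8 × 10⁻³ → stable
The 119–188 m interval has Δρ < 0: lighter water underlies denser water.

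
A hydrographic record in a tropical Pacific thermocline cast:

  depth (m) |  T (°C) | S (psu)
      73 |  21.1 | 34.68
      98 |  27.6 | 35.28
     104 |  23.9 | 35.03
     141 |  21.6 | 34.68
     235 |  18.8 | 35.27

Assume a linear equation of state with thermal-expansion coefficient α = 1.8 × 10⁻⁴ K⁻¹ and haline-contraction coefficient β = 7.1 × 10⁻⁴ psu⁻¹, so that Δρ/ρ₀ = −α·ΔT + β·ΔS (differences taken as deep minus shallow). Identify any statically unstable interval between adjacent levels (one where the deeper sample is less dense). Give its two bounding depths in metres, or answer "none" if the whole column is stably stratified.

Evaluate Δρ/ρ₀ = −αΔT + βΔS across each adjacent pair:
  73–98 m: −αΔT+βΔS = −(1.8 × 10⁻⁴)(+6.5)+(7.1 × 10⁻⁴)(+0.60) = -7.4 × 10⁻⁴ → UNSTABLE
  98–104 m: −αΔT+βΔS = −(1.8 × 10⁻⁴)(-3.7)+(7.1 × 10⁻⁴)(-0.25) = 4.9 × 10⁻⁴ → stable
  104–141 m: −αΔT+βΔS = −(1.8 × 10⁻⁴)(-2.3)+(7.1 × 10⁻⁴)(-0.35) = 1.7 × 10⁻⁴ → stable
  141–235 m: −αΔT+βΔS = −(1.8 × 10⁻⁴)(-2.8)+(7.1 × 10⁻⁴)(+0.59) = 9.2 × 10⁻⁴ → stable
The 73–98 m interval has Δρ < 0: lighter water underlies denser water.

73–98 m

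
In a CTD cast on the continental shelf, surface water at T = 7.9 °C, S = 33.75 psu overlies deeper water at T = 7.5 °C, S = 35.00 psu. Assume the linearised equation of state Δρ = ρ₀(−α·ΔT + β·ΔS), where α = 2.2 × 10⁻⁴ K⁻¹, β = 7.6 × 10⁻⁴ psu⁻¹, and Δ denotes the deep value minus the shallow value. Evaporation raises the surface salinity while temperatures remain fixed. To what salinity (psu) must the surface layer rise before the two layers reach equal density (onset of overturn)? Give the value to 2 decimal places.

Neutral buoyancy requires −α(T_deep − T_surf) + β(S_deep − S_surf′) = 0.
S_surf′ = S_deep − (α/β)·ΔT = 35.00 − (2.2 × 10⁻⁴/7.6 × 10⁻⁴)·(-0.4) = 35.1158 psu.
Increase required: 35.1158 − 33.75 = 1.3658 psu.

35.12 psu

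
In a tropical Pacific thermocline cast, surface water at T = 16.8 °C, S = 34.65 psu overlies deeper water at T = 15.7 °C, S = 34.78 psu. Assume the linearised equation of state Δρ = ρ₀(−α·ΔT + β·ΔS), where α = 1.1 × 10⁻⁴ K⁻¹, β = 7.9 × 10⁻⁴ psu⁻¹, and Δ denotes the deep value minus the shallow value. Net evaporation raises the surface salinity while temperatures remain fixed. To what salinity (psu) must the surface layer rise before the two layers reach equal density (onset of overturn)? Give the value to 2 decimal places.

Neutral buoyancy requires −α(T_deep − T_surf) + β(S_deep − S_surf′) = 0.
S_surf′ = S_deep − (α/β)·ΔT = 34.78 − (1.1 × 10⁻⁴/7.9 × 10⁻⁴)·(-1.1) = 34.9332 psu.
Increase required: 34.9332 − 34.65 = 0.2832 psu.

34.93 psu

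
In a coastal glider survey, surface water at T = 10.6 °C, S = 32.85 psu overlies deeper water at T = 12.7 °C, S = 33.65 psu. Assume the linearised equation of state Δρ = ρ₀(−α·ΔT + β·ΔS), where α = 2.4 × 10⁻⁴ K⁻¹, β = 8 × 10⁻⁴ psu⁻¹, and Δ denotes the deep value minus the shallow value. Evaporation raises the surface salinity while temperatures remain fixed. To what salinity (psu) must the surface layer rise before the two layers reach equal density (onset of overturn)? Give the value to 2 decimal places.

Neutral buoyancy requires −α(T_deep − T_surf) + β(S_deep − S_surf′) = 0.
S_surf′ = S_deep − (α/β)·ΔT = 33.65 − (2.4 × 10⁻⁴/8 × 10⁻⁴)·(+2.1) = 33.0200 psu.
Increase required: 33.0200 − 32.85 = 0.1700 psu.

33.02 psu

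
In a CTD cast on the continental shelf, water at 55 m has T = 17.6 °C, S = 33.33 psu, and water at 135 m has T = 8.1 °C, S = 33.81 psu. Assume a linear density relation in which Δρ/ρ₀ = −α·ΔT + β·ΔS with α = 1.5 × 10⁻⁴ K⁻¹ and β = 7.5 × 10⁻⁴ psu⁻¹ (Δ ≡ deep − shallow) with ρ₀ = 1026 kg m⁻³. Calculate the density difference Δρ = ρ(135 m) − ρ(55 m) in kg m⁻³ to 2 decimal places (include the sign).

ΔT = -9.5 K, ΔS = +0.48 psu (deep − shallow).
Δρ/ρ₀ = −(1.5 × 10⁻⁴)(-9.5) + (7.5 × 10⁻⁴)(+0.48) = 1.785 × 10⁻³.
Δρ = 1026 × (1.785 × 10⁻³) = +1.83 kg m⁻³.
Positive Δρ: denser below, stable.

+1.83 kg m⁻³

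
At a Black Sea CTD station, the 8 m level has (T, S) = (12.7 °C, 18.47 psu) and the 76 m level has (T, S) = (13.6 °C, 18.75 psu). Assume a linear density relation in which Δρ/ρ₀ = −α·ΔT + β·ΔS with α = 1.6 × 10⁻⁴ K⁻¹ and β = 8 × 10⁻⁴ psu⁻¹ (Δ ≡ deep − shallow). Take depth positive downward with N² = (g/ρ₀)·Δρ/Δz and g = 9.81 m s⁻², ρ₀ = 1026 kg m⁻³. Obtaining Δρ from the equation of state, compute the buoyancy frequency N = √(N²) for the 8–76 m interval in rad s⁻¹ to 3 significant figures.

ΔT = +0.9 K, ΔS = +0.28 psu (deep − shallow).
Δρ/ρ₀ = −αΔT + βΔS = -1.44 × 10⁻⁴ + 2.24 × 10⁻⁴ = 8.00 × 10⁻⁵, so Δρ ≈ 0.08208 kg m⁻³.
N² = (g/ρ₀)·Δρ/Δz = g·(Δρ/ρ₀)/Δz = 9.81 × 8.00 × 10⁻⁵ / 68 = 1.1541 × 10⁻⁵ s⁻².
N = √(1.1541 × 10⁻⁵) = 3.3972 × 10⁻³ rad s⁻¹ ≈ 3.40 × 10⁻³ rad s⁻¹.

3.40 × 10⁻³ rad s⁻¹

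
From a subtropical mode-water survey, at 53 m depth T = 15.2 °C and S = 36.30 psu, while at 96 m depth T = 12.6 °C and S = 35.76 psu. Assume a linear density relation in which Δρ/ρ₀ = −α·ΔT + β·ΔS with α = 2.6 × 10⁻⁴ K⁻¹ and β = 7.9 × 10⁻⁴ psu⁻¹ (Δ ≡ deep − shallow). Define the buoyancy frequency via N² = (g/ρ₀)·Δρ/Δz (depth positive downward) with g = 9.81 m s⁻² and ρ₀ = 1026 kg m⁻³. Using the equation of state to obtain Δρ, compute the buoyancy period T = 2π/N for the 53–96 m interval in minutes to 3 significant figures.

ΔT = -2.6 K, ΔS = -0.54 psu (deep − shallow).
Δρ/ρ₀ = −αΔT + βΔS = 6.76 × 10⁻⁴ − 4.266 × 10⁻⁴ = 2.494 × 10⁻⁴, so Δρ ≈ 0.2559 kg m⁻³.
N² = (g/ρ₀)·Δρ/Δz = g·(Δρ/ρ₀)/Δz = 9.81 × 2.494 × 10⁻⁴ / 43 = 5.6898 × 10⁻⁵ s⁻².
N = √(5.6898 × 10⁻⁵) = 7.5431 × 10⁻³ rad s⁻¹ → T = 2π/N = 832.97 s = 13.883 min ≈ 13.9 min.

13.9 min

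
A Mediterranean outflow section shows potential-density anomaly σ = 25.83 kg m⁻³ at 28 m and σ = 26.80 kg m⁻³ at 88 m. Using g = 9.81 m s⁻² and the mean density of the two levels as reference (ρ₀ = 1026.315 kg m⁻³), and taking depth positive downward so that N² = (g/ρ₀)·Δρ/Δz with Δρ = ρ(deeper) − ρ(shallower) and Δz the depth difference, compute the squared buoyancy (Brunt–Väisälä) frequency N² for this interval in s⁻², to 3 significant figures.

Δρ = 1026.80 − 1025.83 = 0.97 kg m⁻³ over Δz = 88 − 28 = 60 m.
N² = (9.81/1026.315) × (0.97/60) = 1.5453 × 10⁻⁴ s⁻² ≈ 1.55 × 10⁻⁴ s⁻².
N² > 0, so the interval is statically stable.

1.55 × 10⁻⁴ s⁻²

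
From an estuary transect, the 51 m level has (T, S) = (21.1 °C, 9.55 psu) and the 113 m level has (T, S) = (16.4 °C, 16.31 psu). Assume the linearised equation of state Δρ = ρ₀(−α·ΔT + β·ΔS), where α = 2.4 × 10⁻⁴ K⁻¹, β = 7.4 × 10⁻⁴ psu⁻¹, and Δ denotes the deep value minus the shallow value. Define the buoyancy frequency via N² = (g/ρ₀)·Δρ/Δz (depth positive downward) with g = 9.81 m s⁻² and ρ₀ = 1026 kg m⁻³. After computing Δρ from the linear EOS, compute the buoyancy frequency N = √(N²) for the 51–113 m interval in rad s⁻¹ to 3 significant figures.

0.0311 rad s⁻¹

ΔT = -4.7 K, ΔS = +6.76 psu (deep − shallow).
Δρ/ρ₀ = −αΔT + βΔS = 1.128 × 10⁻³ + 5.0024 × 10⁻³ = 6.1304 × 10⁻³, so Δρ ≈ 6.290 kg m⁻³.
N² = (g/ρ₀)·Δρ/Δz = g·(Δρ/ρ₀)/Δz = 9.81 × 6.1304 × 10⁻³ / 62 = 9.6999 × 10⁻⁴ s⁻².
N = √(9.6999 × 10⁻⁴) = 0.031145 rad s⁻¹ ≈ 0.0311 rad s⁻¹.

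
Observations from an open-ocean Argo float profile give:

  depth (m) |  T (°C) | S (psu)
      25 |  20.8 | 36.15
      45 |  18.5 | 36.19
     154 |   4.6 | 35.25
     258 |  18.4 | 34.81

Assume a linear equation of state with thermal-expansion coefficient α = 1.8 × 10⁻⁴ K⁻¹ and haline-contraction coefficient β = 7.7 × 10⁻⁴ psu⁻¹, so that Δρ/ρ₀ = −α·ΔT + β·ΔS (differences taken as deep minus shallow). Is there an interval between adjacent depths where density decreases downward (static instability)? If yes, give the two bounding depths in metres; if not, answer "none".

154–258 m

Evaluate Δρ/ρ₀ = −αΔT + βΔS across each adjacent pair:
  25–45 m: −αΔT+βΔS = −(1.8 × 10⁻⁴)(-2.3)+(7.7 × 10⁻⁴)(+0.04) = 4.4 × 10⁻⁴ → stable
  45–154 m: −αΔT+βΔS = −(1.8 × 10⁻⁴)(-13.9)+(7.7 × 10⁻⁴)(-0.94) = 1.8 × 10⁻³ → stable
  154–258 m: −αΔT+βΔS = −(1.8 × 10⁻⁴)(+13.8)+(7.7 × 10⁻⁴)(-0.44) = -2.8 × 10⁻³ → UNSTABLE
The 154–258 m interval has Δρ < 0: lighter water underlies denser water.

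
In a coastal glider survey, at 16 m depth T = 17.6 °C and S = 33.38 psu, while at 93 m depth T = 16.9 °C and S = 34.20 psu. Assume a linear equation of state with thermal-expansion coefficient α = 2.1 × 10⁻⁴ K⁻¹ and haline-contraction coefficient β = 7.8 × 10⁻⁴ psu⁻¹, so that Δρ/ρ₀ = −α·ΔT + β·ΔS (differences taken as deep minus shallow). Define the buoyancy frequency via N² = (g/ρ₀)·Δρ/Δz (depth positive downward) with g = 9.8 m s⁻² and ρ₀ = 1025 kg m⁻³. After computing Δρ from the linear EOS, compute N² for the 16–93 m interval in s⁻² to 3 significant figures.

1.00 × 10⁻⁴ s⁻²

ΔT = -0.7 K, ΔS = +0.82 psu (deep − shallow).
Δρ/ρ₀ = −αΔT + βΔS = 1.47 × 10⁻⁴ + 6.396 × 10⁻⁴ = 7.866 × 10⁻⁴, so Δρ ≈ 0.8063 kg m⁻³.
N² = (g/ρ₀)·Δρ/Δz = g·(Δρ/ρ₀)/Δz = 9.8 × 7.866 × 10⁻⁴ / 77 = 1.0011 × 10⁻⁴ s⁻² ≈ 1.00 × 10⁻⁴ s⁻².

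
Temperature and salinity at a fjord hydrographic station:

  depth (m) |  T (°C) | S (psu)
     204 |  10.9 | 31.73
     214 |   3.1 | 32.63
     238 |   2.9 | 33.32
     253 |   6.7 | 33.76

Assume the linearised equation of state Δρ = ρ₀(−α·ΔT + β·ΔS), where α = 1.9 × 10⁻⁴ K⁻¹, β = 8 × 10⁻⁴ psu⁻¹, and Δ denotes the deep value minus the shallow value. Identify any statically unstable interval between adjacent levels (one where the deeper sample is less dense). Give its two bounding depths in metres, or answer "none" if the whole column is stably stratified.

238–253 m

Evaluate Δρ/ρ₀ = −αΔT + βΔS across each adjacent pair:
  204–214 m: −αΔT+βΔS = −(1.9 × 10⁻⁴)(-7.8)+(8 × 10⁻⁴)(+0.90) = 2.2 × 10⁻³ → stable
  214–238 m: −αΔT+βΔS = −(1.9 × 10⁻⁴)(-0.2)+(8 × 10⁻⁴)(+0.69) = 5.9 × 10⁻⁴ → stable
  238–253 m: −αΔT+βΔS = −(1.9 × 10⁻⁴)(+3.8)+(8 × 10⁻⁴)(+0.44) = -3.7 × 10⁻⁴ → UNSTABLE
The 238–253 m interval has Δρ < 0: lighter water underlies denser water.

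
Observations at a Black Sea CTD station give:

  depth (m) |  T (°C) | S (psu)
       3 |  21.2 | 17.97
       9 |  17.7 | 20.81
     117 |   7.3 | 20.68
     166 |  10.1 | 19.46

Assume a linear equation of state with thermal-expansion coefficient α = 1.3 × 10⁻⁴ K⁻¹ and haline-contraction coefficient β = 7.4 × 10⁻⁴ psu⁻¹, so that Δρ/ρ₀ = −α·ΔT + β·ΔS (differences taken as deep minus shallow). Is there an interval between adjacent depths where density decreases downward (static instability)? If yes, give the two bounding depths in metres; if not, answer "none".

Evaluate Δρ/ρ₀ = −αΔT + βΔS across each adjacent pair:
  3–9 m: −αΔT+βΔS = −(1.3 × 10⁻⁴)(-3.5)+(7.4 × 10⁻⁴)(+2.84) = 2.6 × 10⁻³ → stable
  9–117 m: −αΔT+βΔS = −(1.3 × 10⁻⁴)(-10.4)+(7.4 × 10⁻⁴)(-0.13) = 1.3 × 10⁻³ → stable
  117–166 m: −αΔT+βΔS = −(1.3 × 10⁻⁴)(+2.8)+(7.4 × 10⁻⁴)(-1.22) = -1.3 × 10⁻³ → UNSTABLE
The 117–166 m interval has Δρ < 0: lighter water underlies denser water.

117–166 m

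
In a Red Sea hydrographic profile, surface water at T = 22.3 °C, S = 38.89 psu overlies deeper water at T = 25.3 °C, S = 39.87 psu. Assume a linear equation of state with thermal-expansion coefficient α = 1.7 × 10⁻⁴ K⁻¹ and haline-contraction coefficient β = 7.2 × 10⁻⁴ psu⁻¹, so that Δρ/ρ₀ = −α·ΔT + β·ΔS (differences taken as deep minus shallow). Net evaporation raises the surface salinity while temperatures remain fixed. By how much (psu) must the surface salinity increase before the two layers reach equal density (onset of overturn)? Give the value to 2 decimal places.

0.27 psu

Neutral buoyancy requires −α(T_deep − T_surf) + β(S_deep − S_surf′) = 0.
S_surf′ = S_deep − (α/β)·ΔT = 39.87 − (1.7 × 10⁻⁴/7.2 × 10⁻⁴)·(+3.0) = 39.1617 psu.
Increase required: 39.1617 − 38.89 = 0.2717 psu.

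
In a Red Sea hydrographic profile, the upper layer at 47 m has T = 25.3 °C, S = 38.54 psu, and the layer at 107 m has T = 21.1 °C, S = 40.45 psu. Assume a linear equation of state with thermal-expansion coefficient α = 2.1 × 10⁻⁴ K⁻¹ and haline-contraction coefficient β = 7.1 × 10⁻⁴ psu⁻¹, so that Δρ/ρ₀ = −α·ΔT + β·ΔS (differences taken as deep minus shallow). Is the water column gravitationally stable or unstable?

stable

ΔT = 21.1 − 25.3 = -4.2 K and ΔS = 40.45 − 38.54 = +1.91 psu (deep − shallow).
−αΔT = 8.82 × 10⁻⁴; βΔS = 1.3561 × 10⁻³; sum Δρ/ρ₀ = 2.2381 × 10⁻³.
Δρ/ρ₀ > 0, so Δρ > 0: deeper water is denser → statically stable.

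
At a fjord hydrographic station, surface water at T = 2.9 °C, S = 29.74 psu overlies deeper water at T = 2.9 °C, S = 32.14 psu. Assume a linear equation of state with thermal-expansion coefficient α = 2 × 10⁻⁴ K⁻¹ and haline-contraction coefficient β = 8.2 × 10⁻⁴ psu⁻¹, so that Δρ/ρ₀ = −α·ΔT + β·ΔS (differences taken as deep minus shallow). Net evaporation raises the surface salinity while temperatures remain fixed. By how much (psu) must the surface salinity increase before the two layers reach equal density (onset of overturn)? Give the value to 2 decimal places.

2.40 psu

Neutral buoyancy requires −α(T_deep − T_surf) + β(S_deep − S_surf′) = 0.
S_surf′ = S_deep − (α/β)·ΔT = 32.14 − (2 × 10⁻⁴/8.2 × 10⁻⁴)·(+0.0) = 32.1400 psu.
Increase required: 32.1400 − 29.74 = 2.4000 psu.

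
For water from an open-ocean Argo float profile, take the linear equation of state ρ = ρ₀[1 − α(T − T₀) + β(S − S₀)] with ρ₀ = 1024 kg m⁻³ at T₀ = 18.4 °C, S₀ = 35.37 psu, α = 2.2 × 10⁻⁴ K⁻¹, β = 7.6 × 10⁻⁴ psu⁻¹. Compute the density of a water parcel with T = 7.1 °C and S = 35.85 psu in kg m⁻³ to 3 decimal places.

1026.919 kg m⁻³

T − T₀ = -11.3 K, S − S₀ = +0.48 psu.
Bracket = 1 − α·(-11.3) + β·(+0.48) = 1 + (2.8508 × 10⁻³) = 1.0028508.
ρ = 1024 × 1.0028508 = 1026.919 kg m⁻³.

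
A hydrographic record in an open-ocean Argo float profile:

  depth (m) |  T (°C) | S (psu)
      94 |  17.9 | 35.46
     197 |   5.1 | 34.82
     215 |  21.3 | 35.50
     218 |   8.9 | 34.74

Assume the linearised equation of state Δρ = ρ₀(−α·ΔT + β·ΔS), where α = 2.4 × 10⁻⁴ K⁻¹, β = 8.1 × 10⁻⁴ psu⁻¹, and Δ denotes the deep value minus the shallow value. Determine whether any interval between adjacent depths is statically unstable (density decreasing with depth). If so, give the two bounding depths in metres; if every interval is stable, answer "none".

197–215 m

Evaluate Δρ/ρ₀ = −αΔT + βΔS across each adjacent pair:
  94–197 m: −αΔT+βΔS = −(2.4 × 10⁻⁴)(-12.8)+(8.1 × 10⁻⁴)(-0.64) = 2.6 × 10⁻³ → stable
  197–215 m: −αΔT+βΔS = −(2.4 × 10⁻⁴)(+16.2)+(8.1 × 10⁻⁴)(+0.68) = -3.3 × 10⁻³ → UNSTABLE
  215–218 m: −αΔT+βΔS = −(2.4 × 10⁻⁴)(-12.4)+(8.1 × 10⁻⁴)(-0.76) = 2.4 × 10⁻³ → stable
The 197–215 m interval has Δρ < 0: lighter water underlies denser water.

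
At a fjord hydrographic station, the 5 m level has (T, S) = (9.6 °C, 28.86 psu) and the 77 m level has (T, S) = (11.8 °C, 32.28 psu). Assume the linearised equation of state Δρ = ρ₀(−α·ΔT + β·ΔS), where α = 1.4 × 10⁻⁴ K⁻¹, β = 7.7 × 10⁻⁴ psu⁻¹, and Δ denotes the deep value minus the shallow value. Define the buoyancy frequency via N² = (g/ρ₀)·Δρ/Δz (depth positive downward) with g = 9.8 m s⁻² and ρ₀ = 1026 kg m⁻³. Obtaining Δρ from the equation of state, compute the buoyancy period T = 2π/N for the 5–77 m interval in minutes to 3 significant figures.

ΔT = +2.2 K, ΔS = +3.42 psu (deep − shallow).
Δρ/ρ₀ = −αΔT + βΔS = -3.08 × 10⁻⁴ + 2.6334 × 10⁻³ = 2.3254 × 10⁻³, so Δρ ≈ 2.386 kg m⁻³.
N² = (g/ρ₀)·Δρ/Δz = g·(Δρ/ρ₀)/Δz = 9.8 × 2.3254 × 10⁻³ / 72 = 3.1651 × 10⁻⁴ s⁻².
N = √(3.1651 × 10⁻⁴) = 0.017791 rad s⁻¹ → T = 2π/N = 353.17 s = 5.8862 min ≈ 5.89 min.

5.89 min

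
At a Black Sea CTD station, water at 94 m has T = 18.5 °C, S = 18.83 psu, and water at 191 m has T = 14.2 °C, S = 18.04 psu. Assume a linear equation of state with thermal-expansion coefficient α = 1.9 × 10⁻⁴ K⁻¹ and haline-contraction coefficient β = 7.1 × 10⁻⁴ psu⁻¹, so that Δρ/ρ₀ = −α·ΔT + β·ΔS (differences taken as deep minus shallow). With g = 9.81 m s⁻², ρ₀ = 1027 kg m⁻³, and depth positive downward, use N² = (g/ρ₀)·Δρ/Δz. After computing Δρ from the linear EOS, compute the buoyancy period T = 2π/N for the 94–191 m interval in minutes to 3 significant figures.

ΔT = -4.3 K, ΔS = -0.79 psu (deep − shallow).
Δρ/ρ₀ = −αΔT + βΔS = 8.17 × 10⁻⁴ − 5.609 × 10⁻⁴ = 2.561 × 10⁻⁴, so Δρ ≈ 0.2630 kg m⁻³.
N² = (g/ρ₀)·Δρ/Δz = g·(Δρ/ρ₀)/Δz = 9.81 × 2.561 × 10⁻⁴ / 97 = 2.5900 × 10⁻⁵ s⁻².
N = √(2.5900 × 10⁻⁵) = 5.0892 × 10⁻³ rad s⁻¹ → T = 2π/N = 1.2346 × 10³ s = 20.577 min ≈ 20.6 min.

20.6 min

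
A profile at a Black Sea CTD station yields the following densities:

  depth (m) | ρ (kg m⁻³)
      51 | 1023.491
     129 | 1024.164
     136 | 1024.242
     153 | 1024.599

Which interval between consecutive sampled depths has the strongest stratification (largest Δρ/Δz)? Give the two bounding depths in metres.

136–153 m

Compute the density gradient over each adjacent pair:
  51–129 m: Δρ/Δz = 0.673/78 = 8.6 × 10⁻³ kg m⁻⁴
  129–136 m: Δρ/Δz = 0.078/7 = 0.011 kg m⁻⁴
  136–153 m: Δρ/Δz = 0.357/17 = 0.021 kg m⁻⁴
The largest gradient is in the 136–153 m interval — the pycnocline.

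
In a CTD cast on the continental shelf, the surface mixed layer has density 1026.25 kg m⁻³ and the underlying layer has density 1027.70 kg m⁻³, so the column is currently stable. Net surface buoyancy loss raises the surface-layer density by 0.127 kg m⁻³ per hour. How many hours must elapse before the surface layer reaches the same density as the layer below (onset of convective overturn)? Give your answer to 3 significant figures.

11.4 hours

Density deficit of the surface layer: 1027.70 − 1026.25 = 1.45 kg m⁻³.
Required change = 1.45 / 0.127 = 11.4 hours.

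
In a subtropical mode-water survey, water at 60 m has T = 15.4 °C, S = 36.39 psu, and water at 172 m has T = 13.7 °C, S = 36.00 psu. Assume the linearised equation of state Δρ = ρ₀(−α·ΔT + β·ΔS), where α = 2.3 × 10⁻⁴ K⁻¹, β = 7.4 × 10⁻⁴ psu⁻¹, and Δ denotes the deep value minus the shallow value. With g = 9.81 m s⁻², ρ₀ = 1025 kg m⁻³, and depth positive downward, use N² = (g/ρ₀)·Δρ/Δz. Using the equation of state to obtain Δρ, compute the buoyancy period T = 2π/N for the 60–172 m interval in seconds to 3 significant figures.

ΔT = -1.7 K, ΔS = -0.39 psu (deep − shallow).
Δρ/ρ₀ = −αΔT + βΔS = 3.91 × 10⁻⁴ − 2.886 × 10⁻⁴ = 1.024 × 10⁻⁴, so Δρ ≈ 0.1050 kg m⁻³.
N² = (g/ρ₀)·Δρ/Δz = g·(Δρ/ρ₀)/Δz = 9.81 × 1.024 × 10⁻⁴ / 112 = 8.9691 × 10⁻⁶ s⁻².
N = √(8.9691 × 10⁻⁶) = 2.9948 × 10⁻³ rad s⁻¹ → T = 2π/N = 2.0980 × 10³ s ≈ 2.10 × 10³ s.

2.10 × 10³ s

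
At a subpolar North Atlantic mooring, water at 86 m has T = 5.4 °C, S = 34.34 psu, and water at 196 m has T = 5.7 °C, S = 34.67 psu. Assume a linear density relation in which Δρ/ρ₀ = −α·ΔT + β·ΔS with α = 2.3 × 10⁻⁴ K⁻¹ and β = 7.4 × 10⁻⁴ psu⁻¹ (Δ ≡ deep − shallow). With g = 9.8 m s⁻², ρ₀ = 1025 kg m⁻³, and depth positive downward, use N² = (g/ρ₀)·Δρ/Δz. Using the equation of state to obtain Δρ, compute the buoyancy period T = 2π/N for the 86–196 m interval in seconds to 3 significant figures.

1.59 × 10³ s

ΔT = +0.3 K, ΔS = +0.33 psu (deep − shallow).
Δρ/ρ₀ = −αΔT + βΔS = -6.90 × 10⁻⁵ + 2.442 × 10⁻⁴ = 1.752 × 10⁻⁴, so Δρ ≈ 0.1796 kg m⁻³.
N² = (g/ρ₀)·Δρ/Δz = g·(Δρ/ρ₀)/Δz = 9.8 × 1.752 × 10⁻⁴ / 110 = 1.5609 × 10⁻⁵ s⁻².
N = √(1.5609 × 10⁻⁵) = 3.9508 × 10⁻³ rad s⁻¹ → T = 2π/N = 1.5904 × 10³ s ≈ 1.59 × 10³ s.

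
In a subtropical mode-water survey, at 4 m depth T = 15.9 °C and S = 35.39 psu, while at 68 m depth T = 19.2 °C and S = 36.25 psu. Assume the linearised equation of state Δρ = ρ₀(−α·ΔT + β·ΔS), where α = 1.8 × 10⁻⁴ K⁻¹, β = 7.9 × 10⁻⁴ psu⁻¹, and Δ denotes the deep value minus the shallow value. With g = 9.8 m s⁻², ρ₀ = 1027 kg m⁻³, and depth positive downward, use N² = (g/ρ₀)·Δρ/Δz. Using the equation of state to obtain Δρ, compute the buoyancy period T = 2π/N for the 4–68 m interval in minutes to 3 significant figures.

ΔT = +3.3 K, ΔS = +0.86 psu (deep − shallow).
Δρ/ρ₀ = −αΔT + βΔS = -5.94 × 10⁻⁴ + 6.794 × 10⁻⁴ = 8.54 × 10⁻⁵, so Δρ ≈ 0.08771 kg m⁻³.
N² = (g/ρ₀)·Δρ/Δz = g·(Δρ/ρ₀)/Δz = 9.8 × 8.54 × 10⁻⁵ / 64 = 1.3077 × 10⁻⁵ s⁻².
N = √(1.3077 × 10⁻⁵) = 3.6162 × 10⁻³ rad s⁻¹ → T = 2π/N = 1.7375 × 10³ s = 28.958 min ≈ 29.0 min.

29.0 min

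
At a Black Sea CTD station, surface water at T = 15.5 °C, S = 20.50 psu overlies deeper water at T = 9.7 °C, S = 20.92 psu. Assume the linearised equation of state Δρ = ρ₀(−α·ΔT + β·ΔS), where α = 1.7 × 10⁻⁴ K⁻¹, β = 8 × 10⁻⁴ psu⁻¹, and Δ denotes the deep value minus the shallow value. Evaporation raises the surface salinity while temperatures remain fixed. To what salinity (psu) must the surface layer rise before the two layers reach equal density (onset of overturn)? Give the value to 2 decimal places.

Neutral buoyancy requires −α(T_deep − T_surf) + β(S_deep − S_surf′) = 0.
S_surf′ = S_deep − (α/β)·ΔT = 20.92 − (1.7 × 10⁻⁴/8 × 10⁻⁴)·(-5.8) = 22.1525 psu.
Increase required: 22.1525 − 20.50 = 1.6525 psu.

22.15 psu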